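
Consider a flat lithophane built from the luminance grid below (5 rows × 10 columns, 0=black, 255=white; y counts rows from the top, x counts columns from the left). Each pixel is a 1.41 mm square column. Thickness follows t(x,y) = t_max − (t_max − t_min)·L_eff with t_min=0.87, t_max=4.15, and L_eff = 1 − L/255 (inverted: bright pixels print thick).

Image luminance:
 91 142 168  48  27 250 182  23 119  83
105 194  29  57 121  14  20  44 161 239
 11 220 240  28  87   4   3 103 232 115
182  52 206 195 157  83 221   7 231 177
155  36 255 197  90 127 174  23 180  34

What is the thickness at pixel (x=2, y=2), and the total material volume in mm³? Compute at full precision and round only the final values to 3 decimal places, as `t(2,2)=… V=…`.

span = t_max - t_min = 4.15 - 0.87 = 3.280
L(2,2) = 240, L_eff = 1 - 240/255 = 0.058824 (inverted)
t(2,2) = 4.15 - 3.280·0.058824 = 3.957
Σt over all 5·10 pixels = 1529113/12750 ≈ 119.9304314
V = pitch²·Σt = 1.41²·1529113/12750 = 238.434

t(2,2)=3.957 V=238.434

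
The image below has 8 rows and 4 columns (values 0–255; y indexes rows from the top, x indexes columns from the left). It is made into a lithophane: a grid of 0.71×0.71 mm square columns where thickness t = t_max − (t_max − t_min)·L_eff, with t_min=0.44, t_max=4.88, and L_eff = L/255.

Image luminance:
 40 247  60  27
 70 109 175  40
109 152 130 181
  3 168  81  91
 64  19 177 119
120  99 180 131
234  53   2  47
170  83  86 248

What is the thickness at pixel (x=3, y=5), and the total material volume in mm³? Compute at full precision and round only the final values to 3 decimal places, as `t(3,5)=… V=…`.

t(3,5)=2.599 V=47.868

span = t_max - t_min = 4.88 - 0.44 = 4.440
L(3,5) = 131, L_eff = 131/255 = 0.513725
t(3,5) = 4.88 - 4.440·0.513725 = 2.599
Σt over all 8·4 pixels = 40357/425 ≈ 94.9576471
V = pitch²·Σt = 0.71²·40357/425 = 47.868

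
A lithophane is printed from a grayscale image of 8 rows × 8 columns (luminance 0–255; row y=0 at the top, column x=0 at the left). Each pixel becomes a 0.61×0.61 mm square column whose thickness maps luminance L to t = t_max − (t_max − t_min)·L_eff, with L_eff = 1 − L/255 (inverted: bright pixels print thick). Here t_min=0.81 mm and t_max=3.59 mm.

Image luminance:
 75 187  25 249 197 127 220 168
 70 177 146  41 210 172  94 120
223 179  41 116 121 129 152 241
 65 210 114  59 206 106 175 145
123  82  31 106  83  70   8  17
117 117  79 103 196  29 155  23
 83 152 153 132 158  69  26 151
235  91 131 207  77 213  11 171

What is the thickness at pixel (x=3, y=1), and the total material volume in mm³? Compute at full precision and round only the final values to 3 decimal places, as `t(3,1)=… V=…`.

span = t_max - t_min = 3.59 - 0.81 = 2.780
L(3,1) = 41, L_eff = 1 - 41/255 = 0.839216 (inverted)
t(3,1) = 3.59 - 2.780·0.839216 = 1.257
Σt over all 8·8 pixels = 589087/4250 ≈ 138.6087059
V = pitch²·Σt = 0.61²·589087/4250 = 51.576

t(3,1)=1.257 V=51.576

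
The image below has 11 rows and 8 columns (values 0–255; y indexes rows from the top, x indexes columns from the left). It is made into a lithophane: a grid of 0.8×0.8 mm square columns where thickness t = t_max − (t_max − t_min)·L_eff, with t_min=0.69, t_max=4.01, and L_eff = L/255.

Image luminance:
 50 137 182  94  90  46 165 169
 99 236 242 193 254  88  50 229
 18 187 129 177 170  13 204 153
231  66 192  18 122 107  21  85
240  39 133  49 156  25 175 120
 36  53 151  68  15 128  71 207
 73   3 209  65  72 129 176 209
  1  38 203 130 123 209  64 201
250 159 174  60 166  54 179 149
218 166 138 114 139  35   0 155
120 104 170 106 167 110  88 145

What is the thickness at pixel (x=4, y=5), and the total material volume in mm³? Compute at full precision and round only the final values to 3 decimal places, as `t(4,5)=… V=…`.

t(4,5)=3.815 V=134.568

span = t_max - t_min = 4.01 - 0.69 = 3.320
L(4,5) = 15, L_eff = 15/255 = 0.058824
t(4,5) = 4.01 - 3.320·0.058824 = 3.815
Σt over all 11·8 pixels = 1340428/6375 ≈ 210.2632157
V = pitch²·Σt = 0.8²·1340428/6375 = 134.568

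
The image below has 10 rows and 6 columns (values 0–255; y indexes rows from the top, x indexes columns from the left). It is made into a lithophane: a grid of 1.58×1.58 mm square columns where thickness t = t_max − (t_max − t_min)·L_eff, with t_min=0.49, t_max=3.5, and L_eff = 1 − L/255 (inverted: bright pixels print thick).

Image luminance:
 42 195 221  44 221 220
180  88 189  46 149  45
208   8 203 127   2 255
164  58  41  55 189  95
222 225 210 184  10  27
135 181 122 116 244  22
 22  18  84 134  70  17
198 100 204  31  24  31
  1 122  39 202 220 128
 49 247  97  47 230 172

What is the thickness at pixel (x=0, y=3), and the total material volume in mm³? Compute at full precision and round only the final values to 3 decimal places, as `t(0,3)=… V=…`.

t(0,3)=2.426 V=286.443

span = t_max - t_min = 3.5 - 0.49 = 3.010
L(0,3) = 164, L_eff = 1 - 164/255 = 0.356863 (inverted)
t(0,3) = 3.5 - 3.010·0.356863 = 2.426
Σt over all 10·6 pixels = 97531/850 ≈ 114.7423529
V = pitch²·Σt = 1.58²·97531/850 = 286.443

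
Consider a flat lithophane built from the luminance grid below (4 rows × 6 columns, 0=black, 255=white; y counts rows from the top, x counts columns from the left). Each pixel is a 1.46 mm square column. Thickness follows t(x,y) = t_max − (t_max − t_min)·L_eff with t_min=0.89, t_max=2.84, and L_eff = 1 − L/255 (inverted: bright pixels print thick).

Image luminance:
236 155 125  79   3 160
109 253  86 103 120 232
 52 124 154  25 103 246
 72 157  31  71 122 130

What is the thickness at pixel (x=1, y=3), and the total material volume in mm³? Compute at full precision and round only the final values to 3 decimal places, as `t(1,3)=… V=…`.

span = t_max - t_min = 2.84 - 0.89 = 1.950
L(1,3) = 157, L_eff = 1 - 157/255 = 0.384314 (inverted)
t(1,3) = 2.84 - 1.950·0.384314 = 2.091
Σt over all 4·6 pixels = 18659/425 ≈ 43.9035294
V = pitch²·Σt = 1.46²·18659/425 = 93.585

t(1,3)=2.091 V=93.585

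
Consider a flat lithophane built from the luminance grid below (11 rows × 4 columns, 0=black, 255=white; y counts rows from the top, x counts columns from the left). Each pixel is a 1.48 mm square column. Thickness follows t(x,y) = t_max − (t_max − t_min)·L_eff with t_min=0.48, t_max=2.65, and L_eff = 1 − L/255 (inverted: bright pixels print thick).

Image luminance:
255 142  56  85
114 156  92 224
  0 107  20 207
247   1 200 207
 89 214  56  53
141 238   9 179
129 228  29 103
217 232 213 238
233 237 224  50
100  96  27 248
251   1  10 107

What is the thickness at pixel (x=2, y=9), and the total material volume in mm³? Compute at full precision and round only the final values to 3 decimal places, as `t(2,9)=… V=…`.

span = t_max - t_min = 2.65 - 0.48 = 2.170
L(2,9) = 27, L_eff = 1 - 27/255 = 0.894118 (inverted)
t(2,9) = 2.65 - 2.170·0.894118 = 0.710
Σt over all 11·4 pixels = 370933/5100 ≈ 72.7319608
V = pitch²·Σt = 1.48²·370933/5100 = 159.312

t(2,9)=0.710 V=159.312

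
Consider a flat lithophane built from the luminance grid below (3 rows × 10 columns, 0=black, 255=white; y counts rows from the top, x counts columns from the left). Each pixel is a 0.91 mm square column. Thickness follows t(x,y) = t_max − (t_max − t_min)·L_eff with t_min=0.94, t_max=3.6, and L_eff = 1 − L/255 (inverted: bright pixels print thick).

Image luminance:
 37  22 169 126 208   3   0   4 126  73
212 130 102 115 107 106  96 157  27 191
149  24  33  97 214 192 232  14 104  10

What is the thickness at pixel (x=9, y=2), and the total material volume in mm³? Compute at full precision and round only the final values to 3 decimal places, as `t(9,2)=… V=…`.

span = t_max - t_min = 3.6 - 0.94 = 2.660
L(9,2) = 10, L_eff = 1 - 10/255 = 0.960784 (inverted)
t(9,2) = 3.6 - 2.660·0.960784 = 1.044
Σt over all 3·10 pixels = 76919/1275 ≈ 60.3286275
V = pitch²·Σt = 0.91²·76919/1275 = 49.958

t(9,2)=1.044 V=49.958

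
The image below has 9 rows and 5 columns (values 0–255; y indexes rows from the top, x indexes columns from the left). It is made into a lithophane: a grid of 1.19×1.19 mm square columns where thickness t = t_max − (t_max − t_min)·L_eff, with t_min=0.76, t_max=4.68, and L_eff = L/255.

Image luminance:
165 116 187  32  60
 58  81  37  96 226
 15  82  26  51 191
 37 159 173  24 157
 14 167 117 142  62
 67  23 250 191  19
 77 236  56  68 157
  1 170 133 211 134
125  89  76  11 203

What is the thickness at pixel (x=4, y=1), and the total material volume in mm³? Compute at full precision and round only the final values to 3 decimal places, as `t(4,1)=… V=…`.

t(4,1)=1.206 V=194.349

span = t_max - t_min = 4.68 - 0.76 = 3.920
L(4,1) = 226, L_eff = 226/255 = 0.886275
t(4,1) = 4.68 - 3.920·0.886275 = 1.206
Σt over all 9·5 pixels = 874919/6375 ≈ 137.2421961
V = pitch²·Σt = 1.19²·874919/6375 = 194.349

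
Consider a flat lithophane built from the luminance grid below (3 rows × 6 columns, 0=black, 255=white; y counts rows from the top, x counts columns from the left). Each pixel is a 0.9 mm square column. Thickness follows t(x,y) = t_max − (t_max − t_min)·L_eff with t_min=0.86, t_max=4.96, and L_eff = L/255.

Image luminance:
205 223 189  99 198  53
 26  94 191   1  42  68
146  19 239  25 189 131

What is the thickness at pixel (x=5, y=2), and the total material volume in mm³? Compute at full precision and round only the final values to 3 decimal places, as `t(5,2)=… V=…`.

t(5,2)=2.854 V=44.472

span = t_max - t_min = 4.96 - 0.86 = 4.100
L(5,2) = 131, L_eff = 131/255 = 0.513725
t(5,2) = 4.96 - 4.100·0.513725 = 2.854
Σt over all 3·6 pixels = 70003/1275 ≈ 54.9043137
V = pitch²·Σt = 0.9²·70003/1275 = 44.472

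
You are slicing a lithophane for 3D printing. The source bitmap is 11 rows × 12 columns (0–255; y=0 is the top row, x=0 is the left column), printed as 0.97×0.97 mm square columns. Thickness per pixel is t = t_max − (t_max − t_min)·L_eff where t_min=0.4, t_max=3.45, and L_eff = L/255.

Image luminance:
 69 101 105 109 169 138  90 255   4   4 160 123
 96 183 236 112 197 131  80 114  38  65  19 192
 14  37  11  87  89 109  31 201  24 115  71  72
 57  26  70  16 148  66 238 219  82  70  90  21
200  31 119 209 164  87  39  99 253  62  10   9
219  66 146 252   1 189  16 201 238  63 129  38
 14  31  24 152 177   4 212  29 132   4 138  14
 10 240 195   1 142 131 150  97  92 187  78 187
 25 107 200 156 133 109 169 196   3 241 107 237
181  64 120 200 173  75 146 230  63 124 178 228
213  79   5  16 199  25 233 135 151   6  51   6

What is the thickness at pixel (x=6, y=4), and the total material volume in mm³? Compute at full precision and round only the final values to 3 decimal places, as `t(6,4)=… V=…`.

span = t_max - t_min = 3.45 - 0.4 = 3.050
L(6,4) = 39, L_eff = 39/255 = 0.152941
t(6,4) = 3.45 - 3.050·0.152941 = 2.984
Σt over all 11·12 pixels = 476927/1700 ≈ 280.5452941
V = pitch²·Σt = 0.97²·476927/1700 = 263.965

t(6,4)=2.984 V=263.965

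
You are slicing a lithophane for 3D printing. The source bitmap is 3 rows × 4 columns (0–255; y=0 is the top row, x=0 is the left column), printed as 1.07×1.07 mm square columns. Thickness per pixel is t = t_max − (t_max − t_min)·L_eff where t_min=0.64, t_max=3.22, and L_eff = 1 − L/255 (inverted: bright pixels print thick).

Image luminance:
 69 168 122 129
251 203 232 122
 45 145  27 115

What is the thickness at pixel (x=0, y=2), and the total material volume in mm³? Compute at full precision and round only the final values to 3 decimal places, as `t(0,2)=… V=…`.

t(0,2)=1.095 V=27.651

span = t_max - t_min = 3.22 - 0.64 = 2.580
L(0,2) = 45, L_eff = 1 - 45/255 = 0.823529 (inverted)
t(0,2) = 3.22 - 2.580·0.823529 = 1.095
Σt over all 3·4 pixels = 51322/2125 ≈ 24.1515294
V = pitch²·Σt = 1.07²·51322/2125 = 27.651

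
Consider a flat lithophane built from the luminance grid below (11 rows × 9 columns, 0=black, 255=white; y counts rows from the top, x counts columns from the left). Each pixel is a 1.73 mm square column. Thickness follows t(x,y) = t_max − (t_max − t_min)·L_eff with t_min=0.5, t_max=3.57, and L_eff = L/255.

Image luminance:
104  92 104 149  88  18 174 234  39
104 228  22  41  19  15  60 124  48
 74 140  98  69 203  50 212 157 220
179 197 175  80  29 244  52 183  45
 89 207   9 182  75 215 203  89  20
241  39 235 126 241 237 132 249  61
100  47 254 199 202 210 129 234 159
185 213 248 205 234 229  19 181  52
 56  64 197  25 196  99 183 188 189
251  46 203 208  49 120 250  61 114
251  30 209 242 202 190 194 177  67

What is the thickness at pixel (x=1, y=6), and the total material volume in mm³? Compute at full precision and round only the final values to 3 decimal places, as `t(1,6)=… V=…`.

t(1,6)=3.004 V=557.618

span = t_max - t_min = 3.57 - 0.5 = 3.070
L(1,6) = 47, L_eff = 47/255 = 0.184314
t(1,6) = 3.57 - 3.070·0.184314 = 3.004
Σt over all 11·9 pixels = 791833/4250 ≈ 186.3136471
V = pitch²·Σt = 1.73²·791833/4250 = 557.618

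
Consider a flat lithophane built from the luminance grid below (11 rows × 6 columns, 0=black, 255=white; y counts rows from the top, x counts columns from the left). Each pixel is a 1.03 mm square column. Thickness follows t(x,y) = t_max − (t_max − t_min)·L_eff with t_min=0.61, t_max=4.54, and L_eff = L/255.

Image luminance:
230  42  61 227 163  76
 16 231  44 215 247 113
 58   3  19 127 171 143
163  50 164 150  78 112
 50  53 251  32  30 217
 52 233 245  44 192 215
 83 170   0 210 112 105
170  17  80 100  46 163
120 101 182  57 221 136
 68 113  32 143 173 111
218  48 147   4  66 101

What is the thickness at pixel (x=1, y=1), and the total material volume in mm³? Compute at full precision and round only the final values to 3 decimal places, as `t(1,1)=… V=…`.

span = t_max - t_min = 4.54 - 0.61 = 3.930
L(1,1) = 231, L_eff = 231/255 = 0.905882
t(1,1) = 4.54 - 3.930·0.905882 = 0.980
Σt over all 11·6 pixels = 761653/4250 ≈ 179.2124706
V = pitch²·Σt = 1.03²·761653/4250 = 190.127

t(1,1)=0.980 V=190.127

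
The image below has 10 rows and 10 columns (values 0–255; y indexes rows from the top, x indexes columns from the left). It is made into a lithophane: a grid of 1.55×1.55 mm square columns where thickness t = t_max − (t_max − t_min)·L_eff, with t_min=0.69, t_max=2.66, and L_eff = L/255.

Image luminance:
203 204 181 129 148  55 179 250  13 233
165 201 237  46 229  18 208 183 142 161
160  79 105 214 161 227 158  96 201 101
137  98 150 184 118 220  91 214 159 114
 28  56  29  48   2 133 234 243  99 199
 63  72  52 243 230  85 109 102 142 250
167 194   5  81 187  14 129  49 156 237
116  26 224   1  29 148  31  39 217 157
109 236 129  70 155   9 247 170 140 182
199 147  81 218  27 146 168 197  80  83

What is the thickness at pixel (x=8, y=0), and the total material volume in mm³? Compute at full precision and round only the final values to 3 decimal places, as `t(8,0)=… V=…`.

t(8,0)=2.560 V=386.809

span = t_max - t_min = 2.66 - 0.69 = 1.970
L(8,0) = 13, L_eff = 13/255 = 0.050980
t(8,0) = 2.66 - 1.970·0.050980 = 2.560
Σt over all 10·10 pixels = 4105573/25500 ≈ 161.0028627
V = pitch²·Σt = 1.55²·4105573/25500 = 386.809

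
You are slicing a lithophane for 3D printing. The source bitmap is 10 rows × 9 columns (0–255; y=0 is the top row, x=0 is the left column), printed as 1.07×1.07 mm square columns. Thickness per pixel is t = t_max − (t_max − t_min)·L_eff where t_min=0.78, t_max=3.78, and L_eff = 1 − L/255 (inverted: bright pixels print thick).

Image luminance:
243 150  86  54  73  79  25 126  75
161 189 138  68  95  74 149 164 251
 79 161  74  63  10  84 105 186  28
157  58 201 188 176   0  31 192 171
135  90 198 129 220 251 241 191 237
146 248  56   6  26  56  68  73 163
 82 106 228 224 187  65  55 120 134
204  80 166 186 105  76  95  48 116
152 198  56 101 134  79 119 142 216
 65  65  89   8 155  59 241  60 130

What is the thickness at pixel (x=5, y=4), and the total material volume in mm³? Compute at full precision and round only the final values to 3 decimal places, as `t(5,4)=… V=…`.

t(5,4)=3.733 V=229.128

span = t_max - t_min = 3.78 - 0.78 = 3.000
L(5,4) = 251, L_eff = 1 - 251/255 = 0.015686 (inverted)
t(5,4) = 3.78 - 3.000·0.015686 = 3.733
Σt over all 10·9 pixels = 17011/85 ≈ 200.1294118
V = pitch²·Σt = 1.07²·17011/85 = 229.128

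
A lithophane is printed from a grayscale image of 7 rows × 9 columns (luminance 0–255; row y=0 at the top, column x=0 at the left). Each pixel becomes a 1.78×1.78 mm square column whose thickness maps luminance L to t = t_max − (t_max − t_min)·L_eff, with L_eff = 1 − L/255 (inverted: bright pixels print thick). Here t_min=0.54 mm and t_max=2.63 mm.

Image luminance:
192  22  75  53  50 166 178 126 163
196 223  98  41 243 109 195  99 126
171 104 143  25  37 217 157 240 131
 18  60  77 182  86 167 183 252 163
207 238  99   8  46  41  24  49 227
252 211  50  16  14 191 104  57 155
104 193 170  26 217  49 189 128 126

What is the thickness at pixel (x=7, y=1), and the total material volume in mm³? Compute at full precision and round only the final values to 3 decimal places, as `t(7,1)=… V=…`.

span = t_max - t_min = 2.63 - 0.54 = 2.090
L(7,1) = 99, L_eff = 1 - 99/255 = 0.611765 (inverted)
t(7,1) = 2.63 - 2.090·0.611765 = 1.351
Σt over all 7·9 pixels = 843647/8500 ≈ 99.2525882
V = pitch²·Σt = 1.78²·843647/8500 = 314.472

t(7,1)=1.351 V=314.472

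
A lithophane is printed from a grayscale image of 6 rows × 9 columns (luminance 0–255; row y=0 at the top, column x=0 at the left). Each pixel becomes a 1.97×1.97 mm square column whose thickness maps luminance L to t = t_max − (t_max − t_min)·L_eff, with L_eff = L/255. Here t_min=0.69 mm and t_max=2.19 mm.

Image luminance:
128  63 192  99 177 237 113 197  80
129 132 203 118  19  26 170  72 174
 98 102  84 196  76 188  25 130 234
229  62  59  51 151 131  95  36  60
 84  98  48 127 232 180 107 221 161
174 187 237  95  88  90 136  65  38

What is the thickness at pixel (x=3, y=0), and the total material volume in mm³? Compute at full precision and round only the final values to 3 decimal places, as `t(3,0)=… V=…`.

t(3,0)=1.608 V=305.911

span = t_max - t_min = 2.19 - 0.69 = 1.500
L(3,0) = 99, L_eff = 99/255 = 0.388235
t(3,0) = 2.19 - 1.500·0.388235 = 1.608
Σt over all 6·9 pixels = 67001/850 ≈ 78.8247059
V = pitch²·Σt = 1.97²·67001/850 = 305.911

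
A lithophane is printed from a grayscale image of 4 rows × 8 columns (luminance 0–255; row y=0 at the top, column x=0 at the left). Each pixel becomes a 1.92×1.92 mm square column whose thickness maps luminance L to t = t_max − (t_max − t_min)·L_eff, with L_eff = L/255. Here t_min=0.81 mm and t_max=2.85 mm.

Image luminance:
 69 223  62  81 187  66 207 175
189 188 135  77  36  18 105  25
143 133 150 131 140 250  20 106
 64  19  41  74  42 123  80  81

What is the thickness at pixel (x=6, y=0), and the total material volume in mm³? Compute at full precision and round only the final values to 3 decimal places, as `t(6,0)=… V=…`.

span = t_max - t_min = 2.85 - 0.81 = 2.040
L(6,0) = 207, L_eff = 207/255 = 0.811765
t(6,0) = 2.85 - 2.040·0.811765 = 1.194
Σt over all 4·8 pixels = 63.68
V = pitch²·Σt = 1.92²·63.68 = 234.750

t(6,0)=1.194 V=234.750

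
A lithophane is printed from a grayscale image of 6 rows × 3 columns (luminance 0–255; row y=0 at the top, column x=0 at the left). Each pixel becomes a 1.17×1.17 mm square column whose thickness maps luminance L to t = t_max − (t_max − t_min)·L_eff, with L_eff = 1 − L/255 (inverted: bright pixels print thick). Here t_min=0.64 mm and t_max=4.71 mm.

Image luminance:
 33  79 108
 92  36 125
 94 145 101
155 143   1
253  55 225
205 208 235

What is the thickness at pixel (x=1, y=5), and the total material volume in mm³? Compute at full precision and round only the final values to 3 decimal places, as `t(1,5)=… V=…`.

span = t_max - t_min = 4.71 - 0.64 = 4.070
L(1,5) = 208, L_eff = 1 - 208/255 = 0.184314 (inverted)
t(1,5) = 4.71 - 4.070·0.184314 = 3.960
Σt over all 6·3 pixels = 1227011/25500 ≈ 48.1180784
V = pitch²·Σt = 1.17²·1227011/25500 = 65.869

t(1,5)=3.960 V=65.869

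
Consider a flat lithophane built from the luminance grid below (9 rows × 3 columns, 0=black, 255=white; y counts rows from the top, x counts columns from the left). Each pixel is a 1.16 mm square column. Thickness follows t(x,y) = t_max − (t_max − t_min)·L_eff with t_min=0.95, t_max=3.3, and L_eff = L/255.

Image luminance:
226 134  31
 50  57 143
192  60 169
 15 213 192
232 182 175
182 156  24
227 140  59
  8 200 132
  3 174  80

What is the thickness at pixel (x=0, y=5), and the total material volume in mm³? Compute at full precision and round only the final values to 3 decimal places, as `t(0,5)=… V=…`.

span = t_max - t_min = 3.3 - 0.95 = 2.350
L(0,5) = 182, L_eff = 182/255 = 0.713725
t(0,5) = 3.3 - 2.350·0.713725 = 1.623
Σt over all 9·3 pixels = 48663/850 ≈ 57.2505882
V = pitch²·Σt = 1.16²·48663/850 = 77.036

t(0,5)=1.623 V=77.036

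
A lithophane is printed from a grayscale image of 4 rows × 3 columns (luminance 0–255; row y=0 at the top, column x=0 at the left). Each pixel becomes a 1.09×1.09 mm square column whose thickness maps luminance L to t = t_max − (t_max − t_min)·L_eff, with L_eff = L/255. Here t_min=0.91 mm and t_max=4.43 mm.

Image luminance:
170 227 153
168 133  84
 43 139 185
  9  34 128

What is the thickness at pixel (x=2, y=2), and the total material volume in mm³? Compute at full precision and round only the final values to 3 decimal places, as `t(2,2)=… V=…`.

t(2,2)=1.876 V=39.002

span = t_max - t_min = 4.43 - 0.91 = 3.520
L(2,2) = 185, L_eff = 185/255 = 0.725490
t(2,2) = 4.43 - 3.520·0.725490 = 1.876
Σt over all 4·3 pixels = 69757/2125 ≈ 32.8268235
V = pitch²·Σt = 1.09²·69757/2125 = 39.002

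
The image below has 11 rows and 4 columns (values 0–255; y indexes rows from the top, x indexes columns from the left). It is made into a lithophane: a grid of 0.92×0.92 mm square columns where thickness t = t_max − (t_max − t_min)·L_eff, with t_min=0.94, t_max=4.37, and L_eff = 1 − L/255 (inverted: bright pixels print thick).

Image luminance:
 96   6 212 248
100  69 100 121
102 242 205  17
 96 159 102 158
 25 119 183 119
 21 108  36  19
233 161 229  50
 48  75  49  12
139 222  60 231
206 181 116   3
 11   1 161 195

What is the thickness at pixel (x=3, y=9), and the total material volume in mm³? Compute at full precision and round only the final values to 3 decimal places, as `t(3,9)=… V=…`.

span = t_max - t_min = 4.37 - 0.94 = 3.430
L(3,9) = 3, L_eff = 1 - 3/255 = 0.988235 (inverted)
t(3,9) = 4.37 - 3.430·0.988235 = 0.980
Σt over all 11·4 pixels = 464243/4250 ≈ 109.2336471
V = pitch²·Σt = 0.92²·464243/4250 = 92.455

t(3,9)=0.980 V=92.455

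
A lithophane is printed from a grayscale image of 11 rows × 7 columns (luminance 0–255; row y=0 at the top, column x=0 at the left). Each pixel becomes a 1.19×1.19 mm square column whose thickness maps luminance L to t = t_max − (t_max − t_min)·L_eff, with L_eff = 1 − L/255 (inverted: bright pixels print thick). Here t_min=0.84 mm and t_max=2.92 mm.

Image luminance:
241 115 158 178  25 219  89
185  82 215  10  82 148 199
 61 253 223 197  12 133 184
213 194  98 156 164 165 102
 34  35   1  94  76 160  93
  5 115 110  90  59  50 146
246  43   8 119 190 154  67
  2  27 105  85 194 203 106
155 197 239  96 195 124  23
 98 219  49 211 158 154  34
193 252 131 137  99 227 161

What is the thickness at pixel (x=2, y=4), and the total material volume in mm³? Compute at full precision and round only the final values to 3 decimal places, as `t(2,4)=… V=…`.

span = t_max - t_min = 2.92 - 0.84 = 2.080
L(2,4) = 1, L_eff = 1 - 1/255 = 0.996078 (inverted)
t(2,4) = 2.92 - 2.080·0.996078 = 0.848
Σt over all 11·7 pixels = 12341/85 ≈ 145.1882353
V = pitch²·Σt = 1.19²·12341/85 = 205.601

t(2,4)=0.848 V=205.601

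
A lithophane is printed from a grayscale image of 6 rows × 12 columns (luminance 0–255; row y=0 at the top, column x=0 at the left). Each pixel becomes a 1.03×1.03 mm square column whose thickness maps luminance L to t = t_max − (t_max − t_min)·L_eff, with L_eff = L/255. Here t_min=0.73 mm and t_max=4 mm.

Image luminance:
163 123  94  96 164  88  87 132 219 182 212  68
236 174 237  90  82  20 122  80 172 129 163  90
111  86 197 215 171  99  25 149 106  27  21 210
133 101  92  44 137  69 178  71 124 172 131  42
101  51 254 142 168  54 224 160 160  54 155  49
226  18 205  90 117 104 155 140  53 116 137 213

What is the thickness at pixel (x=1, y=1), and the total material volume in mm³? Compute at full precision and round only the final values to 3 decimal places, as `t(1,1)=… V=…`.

t(1,1)=1.769 V=182.011

span = t_max - t_min = 4 - 0.73 = 3.270
L(1,1) = 174, L_eff = 174/255 = 0.682353
t(1,1) = 4 - 3.270·0.682353 = 1.769
Σt over all 6·12 pixels = 72914/425 ≈ 171.5623529
V = pitch²·Σt = 1.03²·72914/425 = 182.011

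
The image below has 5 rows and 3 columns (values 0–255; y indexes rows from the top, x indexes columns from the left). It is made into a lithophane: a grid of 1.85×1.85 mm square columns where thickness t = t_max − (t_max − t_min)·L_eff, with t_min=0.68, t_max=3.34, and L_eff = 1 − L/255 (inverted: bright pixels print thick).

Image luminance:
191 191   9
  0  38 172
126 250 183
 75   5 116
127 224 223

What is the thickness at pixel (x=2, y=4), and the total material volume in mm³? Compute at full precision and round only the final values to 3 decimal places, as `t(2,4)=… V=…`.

span = t_max - t_min = 3.34 - 0.68 = 2.660
L(2,4) = 223, L_eff = 1 - 223/255 = 0.125490 (inverted)
t(2,4) = 3.34 - 2.660·0.125490 = 3.006
Σt over all 5·3 pixels = 38674/1275 ≈ 30.3325490
V = pitch²·Σt = 1.85²·38674/1275 = 103.813

t(2,4)=3.006 V=103.813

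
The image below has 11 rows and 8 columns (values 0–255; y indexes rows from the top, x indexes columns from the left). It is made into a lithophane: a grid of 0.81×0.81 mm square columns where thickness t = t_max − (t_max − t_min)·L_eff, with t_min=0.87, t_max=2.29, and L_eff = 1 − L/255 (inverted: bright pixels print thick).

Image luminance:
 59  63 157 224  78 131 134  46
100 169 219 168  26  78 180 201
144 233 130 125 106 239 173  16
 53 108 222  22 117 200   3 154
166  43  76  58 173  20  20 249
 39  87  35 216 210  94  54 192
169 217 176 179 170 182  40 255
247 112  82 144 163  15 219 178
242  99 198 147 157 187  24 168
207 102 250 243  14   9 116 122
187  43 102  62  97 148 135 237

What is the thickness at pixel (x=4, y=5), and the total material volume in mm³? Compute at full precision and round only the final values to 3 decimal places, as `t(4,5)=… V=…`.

span = t_max - t_min = 2.29 - 0.87 = 1.420
L(4,5) = 210, L_eff = 1 - 210/255 = 0.176471 (inverted)
t(4,5) = 2.29 - 1.420·0.176471 = 2.039
Σt over all 11·8 pixels = 901787/6375 ≈ 141.4567843
V = pitch²·Σt = 0.81²·901787/6375 = 92.810

t(4,5)=2.039 V=92.810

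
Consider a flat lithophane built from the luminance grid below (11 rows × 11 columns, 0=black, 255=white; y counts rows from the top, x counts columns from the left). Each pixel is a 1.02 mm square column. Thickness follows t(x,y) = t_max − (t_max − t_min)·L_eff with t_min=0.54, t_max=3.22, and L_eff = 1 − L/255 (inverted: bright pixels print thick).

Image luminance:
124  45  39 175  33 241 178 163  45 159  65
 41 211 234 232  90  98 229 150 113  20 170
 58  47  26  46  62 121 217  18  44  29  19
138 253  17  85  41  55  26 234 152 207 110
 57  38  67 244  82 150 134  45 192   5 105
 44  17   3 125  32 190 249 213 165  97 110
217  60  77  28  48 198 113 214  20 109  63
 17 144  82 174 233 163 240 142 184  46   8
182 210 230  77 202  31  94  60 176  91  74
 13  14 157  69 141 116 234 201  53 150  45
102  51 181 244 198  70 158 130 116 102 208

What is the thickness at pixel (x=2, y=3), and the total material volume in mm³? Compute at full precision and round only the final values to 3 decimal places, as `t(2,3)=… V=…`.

t(2,3)=0.719 V=220.886

span = t_max - t_min = 3.22 - 0.54 = 2.680
L(2,3) = 17, L_eff = 1 - 17/255 = 0.933333 (inverted)
t(2,3) = 3.22 - 2.680·0.933333 = 0.719
Σt over all 11·11 pixels = 2706941/12750 ≈ 212.3090980
V = pitch²·Σt = 1.02²·2706941/12750 = 220.886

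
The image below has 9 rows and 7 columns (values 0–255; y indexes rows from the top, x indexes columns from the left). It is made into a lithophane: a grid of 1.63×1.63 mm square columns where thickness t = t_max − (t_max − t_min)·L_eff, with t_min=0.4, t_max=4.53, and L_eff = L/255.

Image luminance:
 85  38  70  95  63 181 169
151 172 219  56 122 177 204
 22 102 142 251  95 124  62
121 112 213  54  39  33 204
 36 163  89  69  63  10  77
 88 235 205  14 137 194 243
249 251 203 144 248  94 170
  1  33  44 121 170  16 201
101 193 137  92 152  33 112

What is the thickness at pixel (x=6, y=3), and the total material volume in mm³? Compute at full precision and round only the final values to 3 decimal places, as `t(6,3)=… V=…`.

span = t_max - t_min = 4.53 - 0.4 = 4.130
L(6,3) = 204, L_eff = 204/255 = 0.800000
t(6,3) = 4.53 - 4.130·0.800000 = 1.226
Σt over all 9·7 pixels = 1356971/8500 ≈ 159.6436471
V = pitch²·Σt = 1.63²·1356971/8500 = 424.157

t(6,3)=1.226 V=424.157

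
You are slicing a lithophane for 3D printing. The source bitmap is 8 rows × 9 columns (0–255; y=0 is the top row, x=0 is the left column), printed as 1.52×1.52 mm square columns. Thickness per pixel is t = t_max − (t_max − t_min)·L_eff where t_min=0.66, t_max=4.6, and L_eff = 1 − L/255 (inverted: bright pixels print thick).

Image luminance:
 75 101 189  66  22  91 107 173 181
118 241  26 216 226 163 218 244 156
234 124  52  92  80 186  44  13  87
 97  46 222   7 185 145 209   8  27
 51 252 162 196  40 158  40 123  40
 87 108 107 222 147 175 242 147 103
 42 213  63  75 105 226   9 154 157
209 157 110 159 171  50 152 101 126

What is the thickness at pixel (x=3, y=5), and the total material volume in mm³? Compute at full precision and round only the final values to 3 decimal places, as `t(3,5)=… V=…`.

span = t_max - t_min = 4.6 - 0.66 = 3.940
L(3,5) = 222, L_eff = 1 - 222/255 = 0.129412 (inverted)
t(3,5) = 4.6 - 3.940·0.129412 = 4.090
Σt over all 8·9 pixels = 80281/425 ≈ 188.8964706
V = pitch²·Σt = 1.52²·80281/425 = 436.426

t(3,5)=4.090 V=436.426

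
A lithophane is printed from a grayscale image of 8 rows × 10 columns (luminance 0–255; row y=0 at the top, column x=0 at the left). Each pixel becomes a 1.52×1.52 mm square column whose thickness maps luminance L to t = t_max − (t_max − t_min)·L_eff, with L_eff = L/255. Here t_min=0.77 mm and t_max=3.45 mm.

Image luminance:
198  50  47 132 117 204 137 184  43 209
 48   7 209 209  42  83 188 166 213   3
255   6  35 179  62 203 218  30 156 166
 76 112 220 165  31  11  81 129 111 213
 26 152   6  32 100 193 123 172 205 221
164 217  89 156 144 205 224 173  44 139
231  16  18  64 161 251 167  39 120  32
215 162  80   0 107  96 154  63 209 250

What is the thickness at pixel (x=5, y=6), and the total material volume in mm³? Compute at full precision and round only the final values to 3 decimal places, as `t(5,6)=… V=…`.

span = t_max - t_min = 3.45 - 0.77 = 2.680
L(5,6) = 251, L_eff = 251/255 = 0.984314
t(5,6) = 3.45 - 2.680·0.984314 = 0.812
Σt over all 8·10 pixels = 1078244/6375 ≈ 169.1363137
V = pitch²·Σt = 1.52²·1078244/6375 = 390.773

t(5,6)=0.812 V=390.773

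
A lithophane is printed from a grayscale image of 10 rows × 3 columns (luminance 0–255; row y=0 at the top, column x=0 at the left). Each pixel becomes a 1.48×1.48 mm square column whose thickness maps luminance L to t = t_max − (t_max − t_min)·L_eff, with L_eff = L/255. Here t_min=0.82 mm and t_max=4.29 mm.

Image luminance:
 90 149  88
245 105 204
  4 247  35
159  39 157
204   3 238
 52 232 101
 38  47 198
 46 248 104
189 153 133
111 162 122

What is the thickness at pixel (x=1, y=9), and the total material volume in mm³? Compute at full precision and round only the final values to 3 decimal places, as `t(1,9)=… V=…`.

span = t_max - t_min = 4.29 - 0.82 = 3.470
L(1,9) = 162, L_eff = 162/255 = 0.635294
t(1,9) = 4.29 - 3.470·0.635294 = 2.086
Σt over all 10·3 pixels = 642503/8500 ≈ 75.5885882
V = pitch²·Σt = 1.48²·642503/8500 = 165.569

t(1,9)=2.086 V=165.569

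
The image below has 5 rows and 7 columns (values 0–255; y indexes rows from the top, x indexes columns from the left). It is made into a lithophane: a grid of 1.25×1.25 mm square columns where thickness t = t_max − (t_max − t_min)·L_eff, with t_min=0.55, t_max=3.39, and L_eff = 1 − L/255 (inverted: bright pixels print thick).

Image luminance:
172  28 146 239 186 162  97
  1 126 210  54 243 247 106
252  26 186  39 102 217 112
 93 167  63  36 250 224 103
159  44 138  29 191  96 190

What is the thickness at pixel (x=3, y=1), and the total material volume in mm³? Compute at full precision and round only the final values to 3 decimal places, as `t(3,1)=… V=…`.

t(3,1)=1.151 V=112.459

span = t_max - t_min = 3.39 - 0.55 = 2.840
L(3,1) = 54, L_eff = 1 - 54/255 = 0.788235 (inverted)
t(3,1) = 3.39 - 2.840·0.788235 = 1.151
Σt over all 5·7 pixels = 611777/8500 ≈ 71.9737647
V = pitch²·Σt = 1.25²·611777/8500 = 112.459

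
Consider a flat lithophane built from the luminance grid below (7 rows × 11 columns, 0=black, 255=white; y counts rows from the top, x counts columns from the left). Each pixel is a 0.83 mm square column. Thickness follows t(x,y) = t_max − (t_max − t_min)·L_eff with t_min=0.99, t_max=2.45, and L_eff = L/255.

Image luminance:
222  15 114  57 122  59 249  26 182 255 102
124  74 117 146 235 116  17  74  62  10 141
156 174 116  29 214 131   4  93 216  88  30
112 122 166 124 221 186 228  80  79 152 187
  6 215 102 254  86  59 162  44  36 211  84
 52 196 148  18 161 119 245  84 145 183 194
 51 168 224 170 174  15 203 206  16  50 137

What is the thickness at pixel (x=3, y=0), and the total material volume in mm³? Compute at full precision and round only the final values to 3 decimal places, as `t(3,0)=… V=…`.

t(3,0)=2.124 V=91.918

span = t_max - t_min = 2.45 - 0.99 = 1.460
L(3,0) = 57, L_eff = 57/255 = 0.223529
t(3,0) = 2.45 - 1.460·0.223529 = 2.124
Σt over all 7·11 pixels = 226827/1700 ≈ 133.4276471
V = pitch²·Σt = 0.83²·226827/1700 = 91.918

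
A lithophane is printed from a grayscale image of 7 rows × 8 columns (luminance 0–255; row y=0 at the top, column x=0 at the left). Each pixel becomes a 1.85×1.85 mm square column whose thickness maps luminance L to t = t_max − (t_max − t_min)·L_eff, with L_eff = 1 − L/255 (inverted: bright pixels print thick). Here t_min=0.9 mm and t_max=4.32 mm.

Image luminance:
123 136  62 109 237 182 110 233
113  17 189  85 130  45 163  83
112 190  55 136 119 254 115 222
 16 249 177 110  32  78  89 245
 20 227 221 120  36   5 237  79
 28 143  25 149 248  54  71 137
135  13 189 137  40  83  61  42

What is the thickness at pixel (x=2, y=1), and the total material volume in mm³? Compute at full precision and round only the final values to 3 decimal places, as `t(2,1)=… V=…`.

t(2,1)=3.435 V=480.770

span = t_max - t_min = 4.32 - 0.9 = 3.420
L(2,1) = 189, L_eff = 1 - 189/255 = 0.258824 (inverted)
t(2,1) = 4.32 - 3.420·0.258824 = 3.435
Σt over all 7·8 pixels = 298506/2125 ≈ 140.4734118
V = pitch²·Σt = 1.85²·298506/2125 = 480.770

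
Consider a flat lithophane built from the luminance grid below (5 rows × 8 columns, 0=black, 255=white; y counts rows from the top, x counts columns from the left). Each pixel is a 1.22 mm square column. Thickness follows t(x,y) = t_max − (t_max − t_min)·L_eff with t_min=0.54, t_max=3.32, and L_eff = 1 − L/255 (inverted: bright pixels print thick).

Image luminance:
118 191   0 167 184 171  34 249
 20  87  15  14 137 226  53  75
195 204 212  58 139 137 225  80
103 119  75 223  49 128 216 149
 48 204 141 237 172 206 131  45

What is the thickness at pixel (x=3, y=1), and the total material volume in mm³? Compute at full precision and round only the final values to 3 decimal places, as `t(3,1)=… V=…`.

span = t_max - t_min = 3.32 - 0.54 = 2.780
L(3,1) = 14, L_eff = 1 - 14/255 = 0.945098 (inverted)
t(3,1) = 3.32 - 2.780·0.945098 = 0.693
Σt over all 5·8 pixels = 1003343/12750 ≈ 78.6935686
V = pitch²·Σt = 1.22²·1003343/12750 = 117.128

t(3,1)=0.693 V=117.128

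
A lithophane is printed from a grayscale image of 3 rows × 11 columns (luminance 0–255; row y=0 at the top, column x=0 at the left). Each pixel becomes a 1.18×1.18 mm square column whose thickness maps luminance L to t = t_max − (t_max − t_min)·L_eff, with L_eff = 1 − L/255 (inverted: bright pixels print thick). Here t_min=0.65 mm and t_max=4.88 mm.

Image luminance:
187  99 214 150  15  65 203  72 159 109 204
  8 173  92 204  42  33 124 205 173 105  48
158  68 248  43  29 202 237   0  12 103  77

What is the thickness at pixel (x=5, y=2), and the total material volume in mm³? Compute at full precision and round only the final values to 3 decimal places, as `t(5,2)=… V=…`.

span = t_max - t_min = 4.88 - 0.65 = 4.230
L(5,2) = 202, L_eff = 1 - 202/255 = 0.207843 (inverted)
t(5,2) = 4.88 - 4.230·0.207843 = 4.001
Σt over all 3·11 pixels = 363363/4250 ≈ 85.4971765
V = pitch²·Σt = 1.18²·363363/4250 = 119.046

t(5,2)=4.001 V=119.046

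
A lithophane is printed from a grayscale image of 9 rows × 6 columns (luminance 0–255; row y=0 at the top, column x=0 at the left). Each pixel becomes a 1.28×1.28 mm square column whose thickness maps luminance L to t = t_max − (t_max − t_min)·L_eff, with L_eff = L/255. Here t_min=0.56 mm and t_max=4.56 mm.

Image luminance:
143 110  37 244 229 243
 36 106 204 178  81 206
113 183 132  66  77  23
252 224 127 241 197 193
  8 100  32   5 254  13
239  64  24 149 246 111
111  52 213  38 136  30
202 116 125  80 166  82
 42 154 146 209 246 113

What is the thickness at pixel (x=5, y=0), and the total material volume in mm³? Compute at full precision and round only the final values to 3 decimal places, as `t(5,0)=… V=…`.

span = t_max - t_min = 4.56 - 0.56 = 4.000
L(5,0) = 243, L_eff = 243/255 = 0.952941
t(5,0) = 4.56 - 4.000·0.952941 = 0.748
Σt over all 9·6 pixels = 170936/1275 ≈ 134.0674510
V = pitch²·Σt = 1.28²·170936/1275 = 219.656

t(5,0)=0.748 V=219.656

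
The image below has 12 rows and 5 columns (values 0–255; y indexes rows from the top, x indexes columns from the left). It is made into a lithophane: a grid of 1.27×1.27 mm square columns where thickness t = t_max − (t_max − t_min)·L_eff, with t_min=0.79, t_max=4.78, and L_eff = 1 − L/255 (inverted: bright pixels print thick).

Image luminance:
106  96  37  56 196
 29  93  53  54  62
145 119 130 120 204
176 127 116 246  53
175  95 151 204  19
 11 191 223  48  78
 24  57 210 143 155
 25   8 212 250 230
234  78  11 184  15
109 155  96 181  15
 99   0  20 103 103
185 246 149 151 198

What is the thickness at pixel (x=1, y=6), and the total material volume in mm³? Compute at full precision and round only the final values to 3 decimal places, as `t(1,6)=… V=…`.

span = t_max - t_min = 4.78 - 0.79 = 3.990
L(1,6) = 57, L_eff = 1 - 57/255 = 0.776471 (inverted)
t(1,6) = 4.78 - 3.990·0.776471 = 1.682
Σt over all 12·5 pixels = 1341747/8500 ≈ 157.8525882
V = pitch²·Σt = 1.27²·1341747/8500 = 254.600

t(1,6)=1.682 V=254.600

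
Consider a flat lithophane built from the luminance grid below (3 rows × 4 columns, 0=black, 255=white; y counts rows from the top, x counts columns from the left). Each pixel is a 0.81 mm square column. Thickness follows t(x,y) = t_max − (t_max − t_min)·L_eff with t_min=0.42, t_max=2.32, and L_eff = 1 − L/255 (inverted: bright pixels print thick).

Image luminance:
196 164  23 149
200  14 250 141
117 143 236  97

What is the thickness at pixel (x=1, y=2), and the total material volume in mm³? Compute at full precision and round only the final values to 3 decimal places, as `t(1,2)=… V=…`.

t(1,2)=1.485 V=11.764

span = t_max - t_min = 2.32 - 0.42 = 1.900
L(1,2) = 143, L_eff = 1 - 143/255 = 0.439216 (inverted)
t(1,2) = 2.32 - 1.900·0.439216 = 1.485
Σt over all 3·4 pixels = 22861/1275 ≈ 17.9301961
V = pitch²·Σt = 0.81²·22861/1275 = 11.764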